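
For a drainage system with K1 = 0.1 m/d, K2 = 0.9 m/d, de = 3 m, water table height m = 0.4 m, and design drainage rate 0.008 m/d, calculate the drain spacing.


S^2 = 8*K2*de*m/q + 4*K1*m^2/q
S^2 = 8*0.9*3*0.4/0.008 + 4*0.1*0.4^2/0.008
S = sqrt(1088.0000)

32.9848 m


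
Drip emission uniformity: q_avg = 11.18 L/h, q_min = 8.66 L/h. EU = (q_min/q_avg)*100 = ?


EU = (q_min/q_avg)*100 = (8.66/11.18)*100 = 77.4597%

77.4597 %


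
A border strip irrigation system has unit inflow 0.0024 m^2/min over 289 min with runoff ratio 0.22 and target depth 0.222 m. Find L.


L = q*t/((1+r)*Z)
L = 0.0024*289/((1+0.22)*0.222)
L = 0.6936/0.27084

2.5609 m


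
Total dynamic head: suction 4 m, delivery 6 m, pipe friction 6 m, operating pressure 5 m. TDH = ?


TDH = Hs + Hd + hf + Hp = 4 + 6 + 6 + 5 = 21

21 m


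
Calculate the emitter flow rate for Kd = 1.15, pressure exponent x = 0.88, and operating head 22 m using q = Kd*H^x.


q = Kd * H^x = 1.15 * 22^0.88 = 1.15 * 15.182104

17.4594 L/h


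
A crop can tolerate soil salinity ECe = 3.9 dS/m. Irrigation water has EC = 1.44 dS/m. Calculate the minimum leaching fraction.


LR = ECiw / (5*ECe - ECiw)
LR = 1.44 / (5*3.9 - 1.44)
LR = 1.44 / 18.0600

0.0797


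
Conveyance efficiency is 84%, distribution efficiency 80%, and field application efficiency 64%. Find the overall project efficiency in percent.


Ec = 0.84, Eb = 0.8, Ea = 0.64
E = 0.84 * 0.8 * 0.64 * 100 = 43.0080%

43.0080 %


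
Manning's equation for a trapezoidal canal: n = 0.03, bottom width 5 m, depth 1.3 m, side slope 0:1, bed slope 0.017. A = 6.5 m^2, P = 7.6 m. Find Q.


R = A/P = 6.5/7.6 = 0.855263
Q = (1/0.03) * 6.5 * 0.855263^(2/3) * 0.017^0.5

25.4536 m^3/s


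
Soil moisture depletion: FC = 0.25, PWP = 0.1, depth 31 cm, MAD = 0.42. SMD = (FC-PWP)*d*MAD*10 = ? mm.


SMD = (FC - PWP) * d * MAD * 10
SMD = (0.25 - 0.1) * 31 * 0.42 * 10
SMD = 0.1500 * 31 * 0.42 * 10

19.5300 mm


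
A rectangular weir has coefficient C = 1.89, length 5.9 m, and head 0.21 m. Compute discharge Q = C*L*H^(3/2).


Q = C * L * H^(3/2) = 1.89 * 5.9 * 0.21^1.5 = 1.89 * 5.9 * 0.096234

1.0731 m^3/s


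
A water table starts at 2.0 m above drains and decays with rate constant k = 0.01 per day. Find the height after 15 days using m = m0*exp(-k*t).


m = m0 * exp(-k*t)
m = 2.0 * exp(-0.01 * 15)
m = 2.0 * exp(-0.1500)

1.7214 m


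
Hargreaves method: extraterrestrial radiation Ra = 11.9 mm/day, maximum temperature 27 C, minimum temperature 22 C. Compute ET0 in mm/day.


Tmean = (Tmax + Tmin)/2 = (27 + 22)/2 = 24.5
ET0 = 0.0023 * 11.9 * (24.5 + 17.8) * sqrt(27 - 22)
ET0 = 0.0023 * 11.9 * 42.3 * 2.236068

2.5888 mm/day


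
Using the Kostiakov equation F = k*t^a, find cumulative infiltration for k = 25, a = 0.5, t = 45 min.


F = k * t^a = 25 * 45^0.5
F = 25 * 6.708204

167.7051 mm


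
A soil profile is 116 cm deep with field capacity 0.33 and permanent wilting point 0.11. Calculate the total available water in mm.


AWC = (FC - PWP) * d * 10
AWC = (0.33 - 0.11) * 116 * 10
AWC = 0.2200 * 116 * 10

255.2000 mm


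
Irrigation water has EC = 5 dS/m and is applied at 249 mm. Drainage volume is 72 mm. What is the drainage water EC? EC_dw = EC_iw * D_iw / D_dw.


EC_dw = EC_iw * D_iw / D_dw
EC_dw = 5 * 249 / 72
EC_dw = 1245 / 72

17.2917 dS/m


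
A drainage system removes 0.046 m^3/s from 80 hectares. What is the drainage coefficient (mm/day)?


DC = Q * 86400 / (A * 10000) * 1000
DC = 0.046 * 86400 / (80 * 10000) * 1000
DC = 3974400.0000 / 800000

4.9680 mm/day


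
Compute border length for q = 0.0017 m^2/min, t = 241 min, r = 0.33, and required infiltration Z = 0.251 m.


L = q*t/((1+r)*Z)
L = 0.0017*241/((1+0.33)*0.251)
L = 0.4097/0.33383

1.2273 m


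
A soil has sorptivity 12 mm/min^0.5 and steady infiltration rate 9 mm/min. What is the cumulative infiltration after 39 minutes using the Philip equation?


F = S*sqrt(t) + A*t
F = 12*sqrt(39) + 9*39
F = 12*6.244998 + 351

425.9400 mm


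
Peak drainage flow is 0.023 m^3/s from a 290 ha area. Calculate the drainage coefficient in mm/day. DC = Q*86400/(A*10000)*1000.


DC = Q * 86400 / (A * 10000) * 1000
DC = 0.023 * 86400 / (290 * 10000) * 1000
DC = 1987200.0000 / 2900000

0.6852 mm/day


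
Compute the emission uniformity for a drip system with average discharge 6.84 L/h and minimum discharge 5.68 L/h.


EU = (q_min/q_avg)*100 = (5.68/6.84)*100 = 83.0409%

83.0409 %


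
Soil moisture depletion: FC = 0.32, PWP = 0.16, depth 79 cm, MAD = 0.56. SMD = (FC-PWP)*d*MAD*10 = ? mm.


SMD = (FC - PWP) * d * MAD * 10
SMD = (0.32 - 0.16) * 79 * 0.56 * 10
SMD = 0.1600 * 79 * 0.56 * 10

70.7840 mm


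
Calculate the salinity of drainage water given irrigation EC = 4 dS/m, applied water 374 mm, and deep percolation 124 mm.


EC_dw = EC_iw * D_iw / D_dw
EC_dw = 4 * 374 / 124
EC_dw = 1496 / 124

12.0645 dS/m


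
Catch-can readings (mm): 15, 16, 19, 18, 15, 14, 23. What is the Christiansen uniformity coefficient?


mean = 17.142857 mm
MAD = 2.448980 mm
CU = (1 - 2.448980/17.142857)*100

85.7143 %


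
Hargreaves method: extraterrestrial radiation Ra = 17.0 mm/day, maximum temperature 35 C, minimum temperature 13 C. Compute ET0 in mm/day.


Tmean = (Tmax + Tmin)/2 = (35 + 13)/2 = 24.0
ET0 = 0.0023 * 17.0 * (24.0 + 17.8) * sqrt(35 - 13)
ET0 = 0.0023 * 17.0 * 41.8 * 4.690416

7.6659 mm/day


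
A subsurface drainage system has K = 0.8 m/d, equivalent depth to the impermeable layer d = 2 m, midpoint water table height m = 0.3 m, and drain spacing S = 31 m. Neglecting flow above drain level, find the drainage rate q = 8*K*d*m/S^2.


q = 8*K*d*m/S^2
q = 8*0.8*2*0.3/31^2
q = 3.8400 / 961

0.0040 m/d


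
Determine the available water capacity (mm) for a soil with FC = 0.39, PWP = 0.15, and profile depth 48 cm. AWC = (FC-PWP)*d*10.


AWC = (FC - PWP) * d * 10
AWC = (0.39 - 0.15) * 48 * 10
AWC = 0.2400 * 48 * 10

115.2000 mm


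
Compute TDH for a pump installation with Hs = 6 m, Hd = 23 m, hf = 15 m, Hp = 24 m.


TDH = Hs + Hd + hf + Hp = 6 + 23 + 15 + 24 = 68

68 m


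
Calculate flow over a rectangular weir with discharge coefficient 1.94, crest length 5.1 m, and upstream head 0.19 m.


Q = C * L * H^(3/2) = 1.94 * 5.1 * 0.19^1.5 = 1.94 * 5.1 * 0.082819

0.8194 m^3/s


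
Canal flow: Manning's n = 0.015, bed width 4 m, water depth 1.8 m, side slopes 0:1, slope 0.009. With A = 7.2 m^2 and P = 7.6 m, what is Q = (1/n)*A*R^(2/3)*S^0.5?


R = A/P = 7.2/7.6 = 0.947368
Q = (1/0.015) * 7.2 * 0.947368^(2/3) * 0.009^0.5

43.9246 m^3/s


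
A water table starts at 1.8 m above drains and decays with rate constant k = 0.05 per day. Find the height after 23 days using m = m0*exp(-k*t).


m = m0 * exp(-k*t)
m = 1.8 * exp(-0.05 * 23)
m = 1.8 * exp(-1.1500)

0.5699 m


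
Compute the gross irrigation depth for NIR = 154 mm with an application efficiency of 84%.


Ea = 84% = 0.84
GID = NIR / Ea = 154 / 0.84 = 183.3333 mm

183.3333 mm


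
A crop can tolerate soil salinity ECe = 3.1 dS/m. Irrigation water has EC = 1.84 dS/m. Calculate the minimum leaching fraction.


LR = ECiw / (5*ECe - ECiw)
LR = 1.84 / (5*3.1 - 1.84)
LR = 1.84 / 13.6600

0.1347


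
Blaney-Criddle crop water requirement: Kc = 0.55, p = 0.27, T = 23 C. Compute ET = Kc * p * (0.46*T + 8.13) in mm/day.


ET = Kc * p * (0.46*T + 8.13)
ET = 0.55 * 0.27 * (0.46*23 + 8.13)
ET = 0.55 * 0.27 * 18.7100

2.7784 mm/day


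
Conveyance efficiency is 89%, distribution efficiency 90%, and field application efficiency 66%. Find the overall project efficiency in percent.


Ec = 0.89, Eb = 0.9, Ea = 0.66
E = 0.89 * 0.9 * 0.66 * 100 = 52.8660%

52.8660 %


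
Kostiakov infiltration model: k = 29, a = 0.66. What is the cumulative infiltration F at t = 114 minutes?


F = k * t^a = 29 * 114^0.66
F = 29 * 22.780183

660.6253 mm


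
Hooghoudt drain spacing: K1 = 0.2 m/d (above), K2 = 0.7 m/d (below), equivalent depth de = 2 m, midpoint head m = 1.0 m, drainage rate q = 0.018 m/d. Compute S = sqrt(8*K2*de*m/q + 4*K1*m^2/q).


S^2 = 8*K2*de*m/q + 4*K1*m^2/q
S^2 = 8*0.7*2*1.0/0.018 + 4*0.2*1.0^2/0.018
S = sqrt(666.6667)

25.8199 m


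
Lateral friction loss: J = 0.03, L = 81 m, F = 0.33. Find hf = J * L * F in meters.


hf = J * L * F = 0.03 * 81 * 0.33 = 0.8019 m

0.8019 m


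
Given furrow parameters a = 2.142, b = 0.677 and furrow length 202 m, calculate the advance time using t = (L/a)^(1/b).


t = (L/a)^(1/b)
t = (202/2.142)^(1/0.677)
t = 94.304388^(1/0.677)

825.2598 min


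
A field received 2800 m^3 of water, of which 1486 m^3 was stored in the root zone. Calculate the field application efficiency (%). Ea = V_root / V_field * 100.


Ea = V_root / V_field * 100 = 1486 / 2800 * 100 = 53.0714%

53.0714 %


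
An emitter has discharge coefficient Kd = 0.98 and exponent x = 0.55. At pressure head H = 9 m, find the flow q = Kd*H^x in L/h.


q = Kd * H^x = 0.98 * 9^0.55 = 0.98 * 3.348370

3.2814 L/h


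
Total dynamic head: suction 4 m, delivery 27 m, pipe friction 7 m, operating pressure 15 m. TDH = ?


TDH = Hs + Hd + hf + Hp = 4 + 27 + 7 + 15 = 53

53 m


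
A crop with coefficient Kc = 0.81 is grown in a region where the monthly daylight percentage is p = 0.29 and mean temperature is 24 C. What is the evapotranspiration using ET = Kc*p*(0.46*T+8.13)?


ET = Kc * p * (0.46*T + 8.13)
ET = 0.81 * 0.29 * (0.46*24 + 8.13)
ET = 0.81 * 0.29 * 19.1700

4.5030 mm/day


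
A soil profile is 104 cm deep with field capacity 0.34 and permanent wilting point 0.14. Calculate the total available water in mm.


AWC = (FC - PWP) * d * 10
AWC = (0.34 - 0.14) * 104 * 10
AWC = 0.2000 * 104 * 10

208.0000 mm


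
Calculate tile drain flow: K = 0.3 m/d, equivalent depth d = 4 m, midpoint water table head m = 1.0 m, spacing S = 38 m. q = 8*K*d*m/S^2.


q = 8*K*d*m/S^2
q = 8*0.3*4*1.0/38^2
q = 9.6000 / 1444

0.0066 m/d


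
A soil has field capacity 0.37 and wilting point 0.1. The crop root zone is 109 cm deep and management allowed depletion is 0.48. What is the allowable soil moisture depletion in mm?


SMD = (FC - PWP) * d * MAD * 10
SMD = (0.37 - 0.1) * 109 * 0.48 * 10
SMD = 0.2700 * 109 * 0.48 * 10

141.2640 mm


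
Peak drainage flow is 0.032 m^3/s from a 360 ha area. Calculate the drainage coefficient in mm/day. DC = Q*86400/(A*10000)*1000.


DC = Q * 86400 / (A * 10000) * 1000
DC = 0.032 * 86400 / (360 * 10000) * 1000
DC = 2764800.0000 / 3600000

0.7680 mm/day


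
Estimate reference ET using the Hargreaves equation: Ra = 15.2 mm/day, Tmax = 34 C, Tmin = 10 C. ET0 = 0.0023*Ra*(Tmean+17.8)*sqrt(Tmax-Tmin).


Tmean = (Tmax + Tmin)/2 = (34 + 10)/2 = 22.0
ET0 = 0.0023 * 15.2 * (22.0 + 17.8) * sqrt(34 - 10)
ET0 = 0.0023 * 15.2 * 39.8 * 4.898979

6.8165 mm/day


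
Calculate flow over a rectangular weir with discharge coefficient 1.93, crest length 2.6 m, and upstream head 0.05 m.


Q = C * L * H^(3/2) = 1.93 * 2.6 * 0.05^1.5 = 1.93 * 2.6 * 0.011180

0.0561 m^3/s


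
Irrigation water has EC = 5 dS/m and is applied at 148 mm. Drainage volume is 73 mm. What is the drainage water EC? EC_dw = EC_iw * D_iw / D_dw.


EC_dw = EC_iw * D_iw / D_dw
EC_dw = 5 * 148 / 73
EC_dw = 740 / 73

10.1370 dS/m


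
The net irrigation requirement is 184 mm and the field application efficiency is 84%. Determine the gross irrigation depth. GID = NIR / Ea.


Ea = 84% = 0.84
GID = NIR / Ea = 184 / 0.84 = 219.0476 mm

219.0476 mm


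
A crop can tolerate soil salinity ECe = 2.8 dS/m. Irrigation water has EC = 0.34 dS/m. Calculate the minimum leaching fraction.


LR = ECiw / (5*ECe - ECiw)
LR = 0.34 / (5*2.8 - 0.34)
LR = 0.34 / 13.6600

0.0249


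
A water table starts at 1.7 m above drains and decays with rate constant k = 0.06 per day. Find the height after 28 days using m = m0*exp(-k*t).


m = m0 * exp(-k*t)
m = 1.7 * exp(-0.06 * 28)
m = 1.7 * exp(-1.6800)

0.3168 m


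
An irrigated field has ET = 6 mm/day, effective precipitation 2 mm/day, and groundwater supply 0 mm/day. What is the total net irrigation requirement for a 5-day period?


Daily deficit = ET - Pe - GW = 6 - 2 - 0 = 4 mm/day
NIR = 4 * 5 = 20 mm

20.0000 mm


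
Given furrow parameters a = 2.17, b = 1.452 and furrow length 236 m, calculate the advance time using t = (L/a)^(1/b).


t = (L/a)^(1/b)
t = (236/2.17)^(1/1.452)
t = 108.755760^(1/1.452)

25.2648 min


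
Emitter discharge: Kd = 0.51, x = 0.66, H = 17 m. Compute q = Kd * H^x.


q = Kd * H^x = 0.51 * 17^0.66 = 0.51 * 6.487783

3.3088 L/h


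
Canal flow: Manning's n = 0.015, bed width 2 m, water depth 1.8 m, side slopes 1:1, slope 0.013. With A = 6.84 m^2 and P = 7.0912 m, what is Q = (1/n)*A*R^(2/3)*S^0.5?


R = A/P = 6.84/7.0912 = 0.964576
Q = (1/0.015) * 6.84 * 0.964576^(2/3) * 0.013^0.5

50.7568 m^3/s


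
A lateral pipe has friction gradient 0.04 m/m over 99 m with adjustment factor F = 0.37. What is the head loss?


hf = J * L * F = 0.04 * 99 * 0.37 = 1.4652 m

1.4652 m


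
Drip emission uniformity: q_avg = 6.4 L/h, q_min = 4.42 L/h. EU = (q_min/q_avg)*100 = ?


EU = (q_min/q_avg)*100 = (4.42/6.4)*100 = 69.0625%

69.0625 %


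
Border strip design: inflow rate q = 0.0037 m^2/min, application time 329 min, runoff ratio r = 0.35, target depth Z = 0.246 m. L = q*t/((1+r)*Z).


L = q*t/((1+r)*Z)
L = 0.0037*329/((1+0.35)*0.246)
L = 1.2173/0.3321

3.6655 m


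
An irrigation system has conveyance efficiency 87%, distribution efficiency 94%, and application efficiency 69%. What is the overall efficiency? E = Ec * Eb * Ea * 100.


Ec = 0.87, Eb = 0.94, Ea = 0.69
E = 0.87 * 0.94 * 0.69 * 100 = 56.4282%

56.4282 %


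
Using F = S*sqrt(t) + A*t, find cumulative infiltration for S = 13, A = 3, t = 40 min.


F = S*sqrt(t) + A*t
F = 13*sqrt(40) + 3*40
F = 13*6.324555 + 120

202.2192 mm


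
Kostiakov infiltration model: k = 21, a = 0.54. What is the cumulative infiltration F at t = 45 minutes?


F = k * t^a = 21 * 45^0.54
F = 21 * 7.811506

164.0416 mm


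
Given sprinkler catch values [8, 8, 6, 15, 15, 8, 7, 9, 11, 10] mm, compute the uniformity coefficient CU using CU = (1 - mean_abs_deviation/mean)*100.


mean = 9.700000 mm
MAD = 2.440000 mm
CU = (1 - 2.440000/9.700000)*100

74.8454 %


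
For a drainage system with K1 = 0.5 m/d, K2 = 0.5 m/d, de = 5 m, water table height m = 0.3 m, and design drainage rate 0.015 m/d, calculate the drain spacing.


S^2 = 8*K2*de*m/q + 4*K1*m^2/q
S^2 = 8*0.5*5*0.3/0.015 + 4*0.5*0.3^2/0.015
S = sqrt(412.0000)

20.2978 m


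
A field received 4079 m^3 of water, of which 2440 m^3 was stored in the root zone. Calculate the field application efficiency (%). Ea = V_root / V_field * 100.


Ea = V_root / V_field * 100 = 2440 / 4079 * 100 = 59.8186%

59.8186 %


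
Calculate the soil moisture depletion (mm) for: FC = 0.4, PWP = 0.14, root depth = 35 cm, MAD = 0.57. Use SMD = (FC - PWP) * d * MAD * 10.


SMD = (FC - PWP) * d * MAD * 10
SMD = (0.4 - 0.14) * 35 * 0.57 * 10
SMD = 0.2600 * 35 * 0.57 * 10

51.8700 mm


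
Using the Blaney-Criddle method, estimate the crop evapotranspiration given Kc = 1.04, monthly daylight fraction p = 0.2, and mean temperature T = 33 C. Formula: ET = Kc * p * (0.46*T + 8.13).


ET = Kc * p * (0.46*T + 8.13)
ET = 1.04 * 0.2 * (0.46*33 + 8.13)
ET = 1.04 * 0.2 * 23.3100

4.8485 mm/day


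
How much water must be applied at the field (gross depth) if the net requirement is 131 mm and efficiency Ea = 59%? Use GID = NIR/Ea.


Ea = 59% = 0.59
GID = NIR / Ea = 131 / 0.59 = 222.0339 mm

222.0339 mm


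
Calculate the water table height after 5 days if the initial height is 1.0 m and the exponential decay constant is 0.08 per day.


m = m0 * exp(-k*t)
m = 1.0 * exp(-0.08 * 5)
m = 1.0 * exp(-0.4000)

0.6703 m


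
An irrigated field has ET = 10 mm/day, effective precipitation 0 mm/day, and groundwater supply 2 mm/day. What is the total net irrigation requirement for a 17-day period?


Daily deficit = ET - Pe - GW = 10 - 0 - 2 = 8 mm/day
NIR = 8 * 17 = 136 mm

136.0000 mm


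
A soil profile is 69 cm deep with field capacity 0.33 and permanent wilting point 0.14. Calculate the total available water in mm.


AWC = (FC - PWP) * d * 10
AWC = (0.33 - 0.14) * 69 * 10
AWC = 0.1900 * 69 * 10

131.1000 mm


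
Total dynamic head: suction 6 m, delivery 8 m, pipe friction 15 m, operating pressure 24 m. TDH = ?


TDH = Hs + Hd + hf + Hp = 6 + 8 + 15 + 24 = 53

53 m


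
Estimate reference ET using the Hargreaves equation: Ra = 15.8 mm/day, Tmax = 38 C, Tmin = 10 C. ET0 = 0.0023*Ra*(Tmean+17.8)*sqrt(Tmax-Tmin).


Tmean = (Tmax + Tmin)/2 = (38 + 10)/2 = 24.0
ET0 = 0.0023 * 15.8 * (24.0 + 17.8) * sqrt(38 - 10)
ET0 = 0.0023 * 15.8 * 41.8 * 5.291503

8.0379 mm/day


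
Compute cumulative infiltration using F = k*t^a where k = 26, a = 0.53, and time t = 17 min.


F = k * t^a = 26 * 17^0.53
F = 26 * 4.488879

116.7109 mm


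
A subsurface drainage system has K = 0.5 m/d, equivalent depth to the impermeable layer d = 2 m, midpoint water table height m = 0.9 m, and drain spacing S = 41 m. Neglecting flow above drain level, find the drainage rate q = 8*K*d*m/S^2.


q = 8*K*d*m/S^2
q = 8*0.5*2*0.9/41^2
q = 7.2000 / 1681

0.0043 m/d


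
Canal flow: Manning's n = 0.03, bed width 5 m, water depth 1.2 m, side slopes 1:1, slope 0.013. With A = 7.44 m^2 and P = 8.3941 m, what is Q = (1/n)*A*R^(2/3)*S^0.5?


R = A/P = 7.44/8.3941 = 0.886337
Q = (1/0.03) * 7.44 * 0.886337^(2/3) * 0.013^0.5

26.0909 m^3/s


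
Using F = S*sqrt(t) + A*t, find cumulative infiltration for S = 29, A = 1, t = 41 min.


F = S*sqrt(t) + A*t
F = 29*sqrt(41) + 1*41
F = 29*6.403124 + 41

226.6906 mm


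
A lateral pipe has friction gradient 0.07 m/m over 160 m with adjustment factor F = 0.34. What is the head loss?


hf = J * L * F = 0.07 * 160 * 0.34 = 3.8080 m

3.8080 m


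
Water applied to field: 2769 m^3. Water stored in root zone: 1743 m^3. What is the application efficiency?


Ea = V_root / V_field * 100 = 1743 / 2769 * 100 = 62.9469%

62.9469 %


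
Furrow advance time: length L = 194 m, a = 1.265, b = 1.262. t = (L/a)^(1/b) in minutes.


t = (L/a)^(1/b)
t = (194/1.265)^(1/1.262)
t = 153.359684^(1/1.262)

53.9439 min


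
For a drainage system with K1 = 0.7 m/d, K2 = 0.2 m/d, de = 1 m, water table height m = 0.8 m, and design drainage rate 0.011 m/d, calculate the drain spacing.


S^2 = 8*K2*de*m/q + 4*K1*m^2/q
S^2 = 8*0.2*1*0.8/0.011 + 4*0.7*0.8^2/0.011
S = sqrt(279.2727)

16.7115 m


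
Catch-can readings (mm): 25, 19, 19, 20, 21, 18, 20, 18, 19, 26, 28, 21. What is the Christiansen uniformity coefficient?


mean = 21.166667 mm
MAD = 2.583333 mm
CU = (1 - 2.583333/21.166667)*100

87.7953 %


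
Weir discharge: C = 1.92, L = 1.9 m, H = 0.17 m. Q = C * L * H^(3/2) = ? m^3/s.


Q = C * L * H^(3/2) = 1.92 * 1.9 * 0.17^1.5 = 1.92 * 1.9 * 0.070093

0.2557 m^3/s


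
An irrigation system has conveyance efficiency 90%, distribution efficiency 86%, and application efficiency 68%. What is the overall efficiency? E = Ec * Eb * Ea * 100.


Ec = 0.9, Eb = 0.86, Ea = 0.68
E = 0.9 * 0.86 * 0.68 * 100 = 52.6320%

52.6320 %


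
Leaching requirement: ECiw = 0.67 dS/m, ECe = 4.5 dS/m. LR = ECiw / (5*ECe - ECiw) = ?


LR = ECiw / (5*ECe - ECiw)
LR = 0.67 / (5*4.5 - 0.67)
LR = 0.67 / 21.8300

0.0307


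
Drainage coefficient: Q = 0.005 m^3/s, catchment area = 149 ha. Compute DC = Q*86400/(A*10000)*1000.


DC = Q * 86400 / (A * 10000) * 1000
DC = 0.005 * 86400 / (149 * 10000) * 1000
DC = 432000.0000 / 1490000

0.2899 mm/day


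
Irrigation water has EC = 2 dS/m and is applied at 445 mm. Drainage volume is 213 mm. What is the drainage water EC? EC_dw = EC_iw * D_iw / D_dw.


EC_dw = EC_iw * D_iw / D_dw
EC_dw = 2 * 445 / 213
EC_dw = 890 / 213

4.1784 dS/m


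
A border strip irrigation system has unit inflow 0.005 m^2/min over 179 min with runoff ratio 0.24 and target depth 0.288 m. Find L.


L = q*t/((1+r)*Z)
L = 0.005*179/((1+0.24)*0.288)
L = 0.895/0.35712

2.5062 m


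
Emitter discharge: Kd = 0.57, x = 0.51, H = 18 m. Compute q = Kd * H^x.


q = Kd * H^x = 0.57 * 18^0.51 = 0.57 * 4.367058

2.4892 L/h


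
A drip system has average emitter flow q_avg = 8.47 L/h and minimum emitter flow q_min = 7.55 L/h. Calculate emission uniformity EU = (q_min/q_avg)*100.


EU = (q_min/q_avg)*100 = (7.55/8.47)*100 = 89.1381%

89.1381 %


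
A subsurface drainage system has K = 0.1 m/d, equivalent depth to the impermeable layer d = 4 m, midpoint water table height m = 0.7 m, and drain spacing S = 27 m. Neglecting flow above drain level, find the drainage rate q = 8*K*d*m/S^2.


q = 8*K*d*m/S^2
q = 8*0.1*4*0.7/27^2
q = 2.2400 / 729

0.0031 m/d


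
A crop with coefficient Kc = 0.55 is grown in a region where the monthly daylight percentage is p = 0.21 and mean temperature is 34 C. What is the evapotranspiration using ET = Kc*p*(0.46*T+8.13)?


ET = Kc * p * (0.46*T + 8.13)
ET = 0.55 * 0.21 * (0.46*34 + 8.13)
ET = 0.55 * 0.21 * 23.7700

2.7454 mm/day


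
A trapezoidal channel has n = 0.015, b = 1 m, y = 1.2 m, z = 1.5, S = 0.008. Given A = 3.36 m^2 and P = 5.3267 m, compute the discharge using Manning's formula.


R = A/P = 3.36/5.3267 = 0.630785
Q = (1/0.015) * 3.36 * 0.630785^(2/3) * 0.008^0.5

14.7360 m^3/s


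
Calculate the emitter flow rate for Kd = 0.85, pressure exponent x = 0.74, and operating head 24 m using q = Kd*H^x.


q = Kd * H^x = 0.85 * 24^0.74 = 0.85 * 10.504039

8.9284 L/h


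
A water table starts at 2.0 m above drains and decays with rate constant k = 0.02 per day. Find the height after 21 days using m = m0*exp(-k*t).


m = m0 * exp(-k*t)
m = 2.0 * exp(-0.02 * 21)
m = 2.0 * exp(-0.4200)

1.3141 m


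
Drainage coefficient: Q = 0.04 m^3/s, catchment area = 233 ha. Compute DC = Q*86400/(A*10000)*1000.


DC = Q * 86400 / (A * 10000) * 1000
DC = 0.04 * 86400 / (233 * 10000) * 1000
DC = 3456000.0000 / 2330000

1.4833 mm/day


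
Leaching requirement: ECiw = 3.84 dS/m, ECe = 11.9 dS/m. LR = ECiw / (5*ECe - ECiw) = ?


LR = ECiw / (5*ECe - ECiw)
LR = 3.84 / (5*11.9 - 3.84)
LR = 3.84 / 55.6600

0.0690


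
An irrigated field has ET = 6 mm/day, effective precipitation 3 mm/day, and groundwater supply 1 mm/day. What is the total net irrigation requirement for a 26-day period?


Daily deficit = ET - Pe - GW = 6 - 3 - 1 = 2 mm/day
NIR = 2 * 26 = 52 mm

52.0000 mm


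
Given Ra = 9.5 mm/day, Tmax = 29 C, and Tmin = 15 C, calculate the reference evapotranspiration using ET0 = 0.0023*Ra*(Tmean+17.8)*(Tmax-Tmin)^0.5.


Tmean = (Tmax + Tmin)/2 = (29 + 15)/2 = 22.0
ET0 = 0.0023 * 9.5 * (22.0 + 17.8) * sqrt(29 - 15)
ET0 = 0.0023 * 9.5 * 39.8 * 3.741657

3.2539 mm/day


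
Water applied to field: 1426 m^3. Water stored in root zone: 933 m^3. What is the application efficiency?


Ea = V_root / V_field * 100 = 933 / 1426 * 100 = 65.4278%

65.4278 %


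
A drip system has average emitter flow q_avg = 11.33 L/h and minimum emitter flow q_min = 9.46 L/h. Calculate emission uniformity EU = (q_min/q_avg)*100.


EU = (q_min/q_avg)*100 = (9.46/11.33)*100 = 83.4951%

83.4951 %


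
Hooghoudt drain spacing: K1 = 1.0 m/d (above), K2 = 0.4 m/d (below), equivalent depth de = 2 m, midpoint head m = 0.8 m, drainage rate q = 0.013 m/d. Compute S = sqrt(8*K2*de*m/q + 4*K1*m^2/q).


S^2 = 8*K2*de*m/q + 4*K1*m^2/q
S^2 = 8*0.4*2*0.8/0.013 + 4*1.0*0.8^2/0.013
S = sqrt(590.7692)

24.3057 m


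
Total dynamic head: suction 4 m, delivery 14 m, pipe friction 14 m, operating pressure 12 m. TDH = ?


TDH = Hs + Hd + hf + Hp = 4 + 14 + 14 + 12 = 44

44 m


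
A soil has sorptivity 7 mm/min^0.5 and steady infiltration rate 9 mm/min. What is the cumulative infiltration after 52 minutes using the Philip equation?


F = S*sqrt(t) + A*t
F = 7*sqrt(52) + 9*52
F = 7*7.211103 + 468

518.4777 mm


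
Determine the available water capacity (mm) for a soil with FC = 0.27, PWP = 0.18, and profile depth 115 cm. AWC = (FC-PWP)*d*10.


AWC = (FC - PWP) * d * 10
AWC = (0.27 - 0.18) * 115 * 10
AWC = 0.0900 * 115 * 10

103.5000 mm


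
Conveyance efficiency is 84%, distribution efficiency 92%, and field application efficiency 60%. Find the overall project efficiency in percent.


Ec = 0.84, Eb = 0.92, Ea = 0.6
E = 0.84 * 0.92 * 0.6 * 100 = 46.3680%

46.3680 %


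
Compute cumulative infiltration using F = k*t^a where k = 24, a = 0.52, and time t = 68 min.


F = k * t^a = 24 * 68^0.52
F = 24 * 8.972318

215.3356 mm


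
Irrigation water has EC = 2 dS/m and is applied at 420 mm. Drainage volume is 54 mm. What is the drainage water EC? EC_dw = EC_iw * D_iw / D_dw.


EC_dw = EC_iw * D_iw / D_dw
EC_dw = 2 * 420 / 54
EC_dw = 840 / 54

15.5556 dS/m


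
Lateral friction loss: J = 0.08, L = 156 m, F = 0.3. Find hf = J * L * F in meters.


hf = J * L * F = 0.08 * 156 * 0.3 = 3.7440 m

3.7440 m


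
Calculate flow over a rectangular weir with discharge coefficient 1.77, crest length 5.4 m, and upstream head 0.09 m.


Q = C * L * H^(3/2) = 1.77 * 5.4 * 0.09^1.5 = 1.77 * 5.4 * 0.027000

0.2581 m^3/s


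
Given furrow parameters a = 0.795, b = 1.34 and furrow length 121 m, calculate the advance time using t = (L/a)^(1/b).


t = (L/a)^(1/b)
t = (121/0.795)^(1/1.34)
t = 152.201258^(1/1.34)

42.5275 min


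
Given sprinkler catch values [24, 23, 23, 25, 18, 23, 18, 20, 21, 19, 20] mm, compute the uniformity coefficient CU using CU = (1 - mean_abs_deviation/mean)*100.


mean = 21.272727 mm
MAD = 2.115702 mm
CU = (1 - 2.115702/21.272727)*100

90.0544 %


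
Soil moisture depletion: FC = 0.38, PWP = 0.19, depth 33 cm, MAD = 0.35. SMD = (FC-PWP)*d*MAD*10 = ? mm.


SMD = (FC - PWP) * d * MAD * 10
SMD = (0.38 - 0.19) * 33 * 0.35 * 10
SMD = 0.1900 * 33 * 0.35 * 10

21.9450 mm


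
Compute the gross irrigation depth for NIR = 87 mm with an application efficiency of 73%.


Ea = 73% = 0.73
GID = NIR / Ea = 87 / 0.73 = 119.1781 mm

119.1781 mm


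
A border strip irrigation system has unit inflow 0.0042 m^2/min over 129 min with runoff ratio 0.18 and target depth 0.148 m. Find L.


L = q*t/((1+r)*Z)
L = 0.0042*129/((1+0.18)*0.148)
L = 0.5418/0.17464

3.1024 m


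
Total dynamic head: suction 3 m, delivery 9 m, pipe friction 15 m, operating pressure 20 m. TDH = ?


TDH = Hs + Hd + hf + Hp = 3 + 9 + 15 + 20 = 47

47 m


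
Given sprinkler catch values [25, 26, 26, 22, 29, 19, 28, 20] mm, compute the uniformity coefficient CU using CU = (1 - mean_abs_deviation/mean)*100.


mean = 24.375000 mm
MAD = 3.031250 mm
CU = (1 - 3.031250/24.375000)*100

87.5641 %


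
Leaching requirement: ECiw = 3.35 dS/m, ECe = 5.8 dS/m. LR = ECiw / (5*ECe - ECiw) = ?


LR = ECiw / (5*ECe - ECiw)
LR = 3.35 / (5*5.8 - 3.35)
LR = 3.35 / 25.6500

0.1306


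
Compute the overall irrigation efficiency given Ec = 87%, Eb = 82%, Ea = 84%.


Ec = 0.87, Eb = 0.82, Ea = 0.84
E = 0.87 * 0.82 * 0.84 * 100 = 59.9256%

59.9256 %


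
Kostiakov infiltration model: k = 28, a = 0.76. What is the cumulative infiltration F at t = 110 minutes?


F = k * t^a = 28 * 110^0.76
F = 28 * 35.600692

996.8194 mm


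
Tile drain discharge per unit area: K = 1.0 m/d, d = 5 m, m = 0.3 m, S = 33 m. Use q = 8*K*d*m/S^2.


q = 8*K*d*m/S^2
q = 8*1.0*5*0.3/33^2
q = 12.0000 / 1089

0.0110 m/d


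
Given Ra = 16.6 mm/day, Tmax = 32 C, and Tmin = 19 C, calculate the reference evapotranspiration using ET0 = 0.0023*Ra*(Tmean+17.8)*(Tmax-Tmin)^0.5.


Tmean = (Tmax + Tmin)/2 = (32 + 19)/2 = 25.5
ET0 = 0.0023 * 16.6 * (25.5 + 17.8) * sqrt(32 - 19)
ET0 = 0.0023 * 16.6 * 43.3 * 3.605551

5.9607 mm/day


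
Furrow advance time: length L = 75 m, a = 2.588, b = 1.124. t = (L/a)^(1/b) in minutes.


t = (L/a)^(1/b)
t = (75/2.588)^(1/1.124)
t = 28.979907^(1/1.124)

19.9893 min


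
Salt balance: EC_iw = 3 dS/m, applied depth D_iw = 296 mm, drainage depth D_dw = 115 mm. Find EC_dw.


EC_dw = EC_iw * D_iw / D_dw
EC_dw = 3 * 296 / 115
EC_dw = 888 / 115

7.7217 dS/m


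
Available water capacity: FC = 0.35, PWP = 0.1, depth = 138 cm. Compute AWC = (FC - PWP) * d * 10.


AWC = (FC - PWP) * d * 10
AWC = (0.35 - 0.1) * 138 * 10
AWC = 0.2500 * 138 * 10

345.0000 mm


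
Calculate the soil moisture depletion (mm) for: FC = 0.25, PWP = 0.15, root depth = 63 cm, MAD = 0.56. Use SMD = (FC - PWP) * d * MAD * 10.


SMD = (FC - PWP) * d * MAD * 10
SMD = (0.25 - 0.15) * 63 * 0.56 * 10
SMD = 0.1000 * 63 * 0.56 * 10

35.2800 mm


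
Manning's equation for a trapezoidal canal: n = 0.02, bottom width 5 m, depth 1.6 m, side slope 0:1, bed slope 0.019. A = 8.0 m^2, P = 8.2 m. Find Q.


R = A/P = 8.0/8.2 = 0.975610
Q = (1/0.02) * 8.0 * 0.975610^(2/3) * 0.019^0.5

54.2360 m^3/s


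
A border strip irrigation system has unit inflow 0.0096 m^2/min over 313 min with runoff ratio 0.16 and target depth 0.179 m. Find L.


L = q*t/((1+r)*Z)
L = 0.0096*313/((1+0.16)*0.179)
L = 3.0048/0.20764

14.4712 m


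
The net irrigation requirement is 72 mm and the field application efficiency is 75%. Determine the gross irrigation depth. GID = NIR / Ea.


Ea = 75% = 0.75
GID = NIR / Ea = 72 / 0.75 = 96.0000 mm

96.0000 mm


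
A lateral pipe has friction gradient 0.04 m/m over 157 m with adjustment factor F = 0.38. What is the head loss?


hf = J * L * F = 0.04 * 157 * 0.38 = 2.3864 m

2.3864 m


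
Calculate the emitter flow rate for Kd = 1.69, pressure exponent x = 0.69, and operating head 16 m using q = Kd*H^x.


q = Kd * H^x = 1.69 * 16^0.69 = 1.69 * 6.773962

11.4480 L/h


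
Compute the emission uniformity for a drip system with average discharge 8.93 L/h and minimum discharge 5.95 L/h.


EU = (q_min/q_avg)*100 = (5.95/8.93)*100 = 66.6293%

66.6293 %


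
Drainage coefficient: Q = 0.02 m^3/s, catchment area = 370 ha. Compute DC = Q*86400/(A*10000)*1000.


DC = Q * 86400 / (A * 10000) * 1000
DC = 0.02 * 86400 / (370 * 10000) * 1000
DC = 1728000.0000 / 3700000

0.4670 mm/day


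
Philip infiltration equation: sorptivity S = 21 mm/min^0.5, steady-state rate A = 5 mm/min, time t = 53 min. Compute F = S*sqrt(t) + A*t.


F = S*sqrt(t) + A*t
F = 21*sqrt(53) + 5*53
F = 21*7.280110 + 265

417.8823 mm


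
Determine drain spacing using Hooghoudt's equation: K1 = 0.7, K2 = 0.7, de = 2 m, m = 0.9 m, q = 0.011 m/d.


S^2 = 8*K2*de*m/q + 4*K1*m^2/q
S^2 = 8*0.7*2*0.9/0.011 + 4*0.7*0.9^2/0.011
S = sqrt(1122.5455)

33.5044 m


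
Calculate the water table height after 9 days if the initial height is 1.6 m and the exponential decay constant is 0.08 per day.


m = m0 * exp(-k*t)
m = 1.6 * exp(-0.08 * 9)
m = 1.6 * exp(-0.7200)

0.7788 m


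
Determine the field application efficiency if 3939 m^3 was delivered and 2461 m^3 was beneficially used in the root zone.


Ea = V_root / V_field * 100 = 2461 / 3939 * 100 = 62.4778%

62.4778 %


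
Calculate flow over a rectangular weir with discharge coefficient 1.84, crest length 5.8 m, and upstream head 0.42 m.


Q = C * L * H^(3/2) = 1.84 * 5.8 * 0.42^1.5 = 1.84 * 5.8 * 0.272191

2.9048 m^3/s


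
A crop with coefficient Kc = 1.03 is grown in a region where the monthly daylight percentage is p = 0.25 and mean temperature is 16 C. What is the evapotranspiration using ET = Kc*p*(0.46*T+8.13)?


ET = Kc * p * (0.46*T + 8.13)
ET = 1.03 * 0.25 * (0.46*16 + 8.13)
ET = 1.03 * 0.25 * 15.4900

3.9887 mm/day


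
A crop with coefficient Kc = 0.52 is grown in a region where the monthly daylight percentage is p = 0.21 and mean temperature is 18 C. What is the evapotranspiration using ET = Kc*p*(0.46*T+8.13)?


ET = Kc * p * (0.46*T + 8.13)
ET = 0.52 * 0.21 * (0.46*18 + 8.13)
ET = 0.52 * 0.21 * 16.4100

1.7920 mm/day


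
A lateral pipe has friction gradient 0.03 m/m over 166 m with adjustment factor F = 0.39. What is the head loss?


hf = J * L * F = 0.03 * 166 * 0.39 = 1.9422 m

1.9422 m


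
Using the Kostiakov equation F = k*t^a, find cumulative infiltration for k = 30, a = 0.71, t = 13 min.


F = k * t^a = 30 * 13^0.71
F = 30 * 6.178738

185.3621 mm


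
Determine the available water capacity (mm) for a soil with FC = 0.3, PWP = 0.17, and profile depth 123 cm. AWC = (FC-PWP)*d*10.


AWC = (FC - PWP) * d * 10
AWC = (0.3 - 0.17) * 123 * 10
AWC = 0.1300 * 123 * 10

159.9000 mm


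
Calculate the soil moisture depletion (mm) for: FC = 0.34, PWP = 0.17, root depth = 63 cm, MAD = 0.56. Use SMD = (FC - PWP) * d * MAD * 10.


SMD = (FC - PWP) * d * MAD * 10
SMD = (0.34 - 0.17) * 63 * 0.56 * 10
SMD = 0.1700 * 63 * 0.56 * 10

59.9760 mm


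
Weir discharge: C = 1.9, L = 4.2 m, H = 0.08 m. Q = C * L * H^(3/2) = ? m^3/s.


Q = C * L * H^(3/2) = 1.9 * 4.2 * 0.08^1.5 = 1.9 * 4.2 * 0.022627

0.1806 m^3/s


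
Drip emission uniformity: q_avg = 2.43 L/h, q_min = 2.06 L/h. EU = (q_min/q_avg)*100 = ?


EU = (q_min/q_avg)*100 = (2.06/2.43)*100 = 84.7737%

84.7737 %


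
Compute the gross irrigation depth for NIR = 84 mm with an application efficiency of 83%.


Ea = 83% = 0.83
GID = NIR / Ea = 84 / 0.83 = 101.2048 mm

101.2048 mm


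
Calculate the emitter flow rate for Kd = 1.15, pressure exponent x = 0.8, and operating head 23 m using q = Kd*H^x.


q = Kd * H^x = 1.15 * 23^0.8 = 1.15 * 12.285201

14.1280 L/h


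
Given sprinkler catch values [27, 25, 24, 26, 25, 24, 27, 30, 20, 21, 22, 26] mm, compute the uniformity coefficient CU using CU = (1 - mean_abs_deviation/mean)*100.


mean = 24.750000 mm
MAD = 2.125000 mm
CU = (1 - 2.125000/24.750000)*100

91.4141 %


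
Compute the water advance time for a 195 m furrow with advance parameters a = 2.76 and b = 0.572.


t = (L/a)^(1/b)
t = (195/2.76)^(1/0.572)
t = 70.652174^(1/0.572)

1708.9798 min


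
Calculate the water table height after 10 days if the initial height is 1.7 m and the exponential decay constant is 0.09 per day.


m = m0 * exp(-k*t)
m = 1.7 * exp(-0.09 * 10)
m = 1.7 * exp(-0.9000)

0.6912 m


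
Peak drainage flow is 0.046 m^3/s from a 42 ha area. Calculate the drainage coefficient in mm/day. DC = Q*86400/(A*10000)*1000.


DC = Q * 86400 / (A * 10000) * 1000
DC = 0.046 * 86400 / (42 * 10000) * 1000
DC = 3974400.0000 / 420000

9.4629 mm/day


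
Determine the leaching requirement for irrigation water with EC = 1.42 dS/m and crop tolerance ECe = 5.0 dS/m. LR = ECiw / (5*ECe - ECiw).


LR = ECiw / (5*ECe - ECiw)
LR = 1.42 / (5*5.0 - 1.42)
LR = 1.42 / 23.5800

0.0602


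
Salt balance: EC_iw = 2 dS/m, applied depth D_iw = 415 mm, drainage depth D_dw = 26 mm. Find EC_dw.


EC_dw = EC_iw * D_iw / D_dw
EC_dw = 2 * 415 / 26
EC_dw = 830 / 26

31.9231 dS/m


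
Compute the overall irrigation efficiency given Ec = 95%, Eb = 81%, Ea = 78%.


Ec = 0.95, Eb = 0.81, Ea = 0.78
E = 0.95 * 0.81 * 0.78 * 100 = 60.0210%

60.0210 %


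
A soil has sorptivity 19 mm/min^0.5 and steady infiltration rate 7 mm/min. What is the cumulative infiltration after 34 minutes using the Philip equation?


F = S*sqrt(t) + A*t
F = 19*sqrt(34) + 7*34
F = 19*5.830952 + 238

348.7881 mm


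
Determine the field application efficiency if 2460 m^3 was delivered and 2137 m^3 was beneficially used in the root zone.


Ea = V_root / V_field * 100 = 2137 / 2460 * 100 = 86.8699%

86.8699 %


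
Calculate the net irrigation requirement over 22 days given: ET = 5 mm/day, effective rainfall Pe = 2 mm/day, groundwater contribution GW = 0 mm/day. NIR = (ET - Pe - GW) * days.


Daily deficit = ET - Pe - GW = 5 - 2 - 0 = 3 mm/day
NIR = 3 * 22 = 66 mm

66.0000 mm


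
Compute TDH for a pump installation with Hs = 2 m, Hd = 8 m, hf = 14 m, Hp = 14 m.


TDH = Hs + Hd + hf + Hp = 2 + 8 + 14 + 14 = 38

38 m


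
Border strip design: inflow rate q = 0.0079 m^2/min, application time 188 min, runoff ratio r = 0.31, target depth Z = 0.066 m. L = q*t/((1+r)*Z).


L = q*t/((1+r)*Z)
L = 0.0079*188/((1+0.31)*0.066)
L = 1.4852/0.08646

17.1779 m


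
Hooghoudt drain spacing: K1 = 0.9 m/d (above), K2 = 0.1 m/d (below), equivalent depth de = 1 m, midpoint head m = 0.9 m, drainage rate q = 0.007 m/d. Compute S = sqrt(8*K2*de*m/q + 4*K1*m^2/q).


S^2 = 8*K2*de*m/q + 4*K1*m^2/q
S^2 = 8*0.1*1*0.9/0.007 + 4*0.9*0.9^2/0.007
S = sqrt(519.4286)

22.7910 m


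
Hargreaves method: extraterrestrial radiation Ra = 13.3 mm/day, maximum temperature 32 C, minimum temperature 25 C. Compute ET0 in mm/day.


Tmean = (Tmax + Tmin)/2 = (32 + 25)/2 = 28.5
ET0 = 0.0023 * 13.3 * (28.5 + 17.8) * sqrt(32 - 25)
ET0 = 0.0023 * 13.3 * 46.3 * 2.645751

3.7472 mm/day


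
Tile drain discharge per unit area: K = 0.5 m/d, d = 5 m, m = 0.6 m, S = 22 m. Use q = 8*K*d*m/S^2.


q = 8*K*d*m/S^2
q = 8*0.5*5*0.6/22^2
q = 12.0000 / 484

0.0248 m/d


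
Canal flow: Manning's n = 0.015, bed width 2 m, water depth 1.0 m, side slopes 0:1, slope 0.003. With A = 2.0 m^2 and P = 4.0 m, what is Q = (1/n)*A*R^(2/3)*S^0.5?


R = A/P = 2.0/4.0 = 0.500000
Q = (1/0.015) * 2.0 * 0.500000^(2/3) * 0.003^0.5

4.6006 m^3/s


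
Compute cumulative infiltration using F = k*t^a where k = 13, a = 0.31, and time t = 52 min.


F = k * t^a = 13 * 52^0.31
F = 13 * 3.403777

44.2491 mm


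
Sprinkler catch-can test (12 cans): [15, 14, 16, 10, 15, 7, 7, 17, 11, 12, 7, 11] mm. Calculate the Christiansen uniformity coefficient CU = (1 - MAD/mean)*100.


mean = 11.833333 mm
MAD = 3.000000 mm
CU = (1 - 3.000000/11.833333)*100

74.6479 %


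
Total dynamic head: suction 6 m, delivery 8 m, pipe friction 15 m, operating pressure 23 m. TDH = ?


TDH = Hs + Hd + hf + Hp = 6 + 8 + 15 + 23 = 52

52 m


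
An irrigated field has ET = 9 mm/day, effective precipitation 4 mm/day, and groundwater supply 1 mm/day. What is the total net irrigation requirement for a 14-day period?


Daily deficit = ET - Pe - GW = 9 - 4 - 1 = 4 mm/day
NIR = 4 * 14 = 56 mm

56.0000 mm


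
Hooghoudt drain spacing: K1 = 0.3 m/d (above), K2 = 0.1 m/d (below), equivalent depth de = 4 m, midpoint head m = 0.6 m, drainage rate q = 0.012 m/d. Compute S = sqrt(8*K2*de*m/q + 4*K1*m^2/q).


S^2 = 8*K2*de*m/q + 4*K1*m^2/q
S^2 = 8*0.1*4*0.6/0.012 + 4*0.3*0.6^2/0.012
S = sqrt(196.0000)

14.0000 m


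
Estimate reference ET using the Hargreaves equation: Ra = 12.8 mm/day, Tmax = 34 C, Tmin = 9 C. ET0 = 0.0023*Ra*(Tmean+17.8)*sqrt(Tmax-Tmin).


Tmean = (Tmax + Tmin)/2 = (34 + 9)/2 = 21.5
ET0 = 0.0023 * 12.8 * (21.5 + 17.8) * sqrt(34 - 9)
ET0 = 0.0023 * 12.8 * 39.3 * 5.000000

5.7850 mm/day


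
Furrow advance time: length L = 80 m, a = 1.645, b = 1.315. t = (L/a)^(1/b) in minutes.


t = (L/a)^(1/b)
t = (80/1.645)^(1/1.315)
t = 48.632219^(1/1.315)

19.1793 min


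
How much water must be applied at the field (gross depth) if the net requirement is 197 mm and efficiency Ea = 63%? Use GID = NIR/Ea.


Ea = 63% = 0.63
GID = NIR / Ea = 197 / 0.63 = 312.6984 mm

312.6984 mm


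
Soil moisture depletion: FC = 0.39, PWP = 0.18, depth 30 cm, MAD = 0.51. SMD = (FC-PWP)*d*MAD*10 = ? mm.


SMD = (FC - PWP) * d * MAD * 10
SMD = (0.39 - 0.18) * 30 * 0.51 * 10
SMD = 0.2100 * 30 * 0.51 * 10

32.1300 mm


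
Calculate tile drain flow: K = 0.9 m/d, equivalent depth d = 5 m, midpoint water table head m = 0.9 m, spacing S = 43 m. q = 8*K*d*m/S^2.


q = 8*K*d*m/S^2
q = 8*0.9*5*0.9/43^2
q = 32.4000 / 1849

0.0175 m/d


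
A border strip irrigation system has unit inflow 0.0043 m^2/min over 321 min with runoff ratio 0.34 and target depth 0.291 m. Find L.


L = q*t/((1+r)*Z)
L = 0.0043*321/((1+0.34)*0.291)
L = 1.3803/0.38994

3.5398 m


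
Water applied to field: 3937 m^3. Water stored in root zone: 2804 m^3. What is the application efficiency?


Ea = V_root / V_field * 100 = 2804 / 3937 * 100 = 71.2217%

71.2217 %
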